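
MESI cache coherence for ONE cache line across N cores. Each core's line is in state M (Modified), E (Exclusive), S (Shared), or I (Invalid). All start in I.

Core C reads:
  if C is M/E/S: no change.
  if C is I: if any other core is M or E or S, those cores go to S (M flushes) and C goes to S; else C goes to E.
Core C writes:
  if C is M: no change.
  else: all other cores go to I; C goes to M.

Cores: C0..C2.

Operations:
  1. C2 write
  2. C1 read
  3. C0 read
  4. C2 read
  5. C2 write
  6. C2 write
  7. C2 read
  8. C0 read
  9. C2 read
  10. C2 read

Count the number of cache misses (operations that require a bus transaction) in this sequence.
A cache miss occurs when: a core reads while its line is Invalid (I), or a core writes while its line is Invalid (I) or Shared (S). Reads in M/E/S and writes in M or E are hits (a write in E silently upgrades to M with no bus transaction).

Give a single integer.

Answer: 5

Derivation:
Op 1: C2 write [C2 write: invalidate none -> C2=M] -> [I,I,M] [MISS #1: write from I]
Op 2: C1 read [C1 read from I: others=['C2=M'] -> C1=S, others downsized to S] -> [I,S,S] [MISS #2: read from I]
Op 3: C0 read [C0 read from I: others=['C1=S', 'C2=S'] -> C0=S, others downsized to S] -> [S,S,S] [MISS #3: read from I]
Op 4: C2 read [C2 read: already in S, no change] -> [S,S,S] [hit: read from S]
Op 5: C2 write [C2 write: invalidate ['C0=S', 'C1=S'] -> C2=M] -> [I,I,M] [MISS #4: write from S]
Op 6: C2 write [C2 write: already M (modified), no change] -> [I,I,M] [hit: write from M]
Op 7: C2 read [C2 read: already in M, no change] -> [I,I,M] [hit: read from M]
Op 8: C0 read [C0 read from I: others=['C2=M'] -> C0=S, others downsized to S] -> [S,I,S] [MISS #5: read from I]
Op 9: C2 read [C2 read: already in S, no change] -> [S,I,S] [hit: read from S]
Op 10: C2 read [C2 read: already in S, no change] -> [S,I,S] [hit: read from S]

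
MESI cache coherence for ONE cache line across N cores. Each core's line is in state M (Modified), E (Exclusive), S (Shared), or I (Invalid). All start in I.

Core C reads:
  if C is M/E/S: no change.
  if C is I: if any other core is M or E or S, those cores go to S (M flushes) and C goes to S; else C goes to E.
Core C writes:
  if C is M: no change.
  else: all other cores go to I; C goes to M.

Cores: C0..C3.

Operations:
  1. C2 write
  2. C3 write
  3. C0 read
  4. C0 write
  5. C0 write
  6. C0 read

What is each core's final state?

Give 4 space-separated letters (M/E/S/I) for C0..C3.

Op 1: C2 write [C2 write: invalidate none -> C2=M] -> [I,I,M,I]
Op 2: C3 write [C3 write: invalidate ['C2=M'] -> C3=M] -> [I,I,I,M]
Op 3: C0 read [C0 read from I: others=['C3=M'] -> C0=S, others downsized to S] -> [S,I,I,S]
Op 4: C0 write [C0 write: invalidate ['C3=S'] -> C0=M] -> [M,I,I,I]
Op 5: C0 write [C0 write: already M (modified), no change] -> [M,I,I,I]
Op 6: C0 read [C0 read: already in M, no change] -> [M,I,I,I]

Answer: M I I I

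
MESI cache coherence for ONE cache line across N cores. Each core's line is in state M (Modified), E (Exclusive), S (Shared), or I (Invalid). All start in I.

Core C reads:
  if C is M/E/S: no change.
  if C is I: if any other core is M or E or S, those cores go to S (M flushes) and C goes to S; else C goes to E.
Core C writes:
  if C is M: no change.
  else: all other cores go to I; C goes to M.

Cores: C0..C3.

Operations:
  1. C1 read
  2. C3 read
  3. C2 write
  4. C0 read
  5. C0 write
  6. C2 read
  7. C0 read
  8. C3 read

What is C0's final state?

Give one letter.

Op 1: C1 read [C1 read from I: no other sharers -> C1=E (exclusive)] -> [I,E,I,I]
Op 2: C3 read [C3 read from I: others=['C1=E'] -> C3=S, others downsized to S] -> [I,S,I,S]
Op 3: C2 write [C2 write: invalidate ['C1=S', 'C3=S'] -> C2=M] -> [I,I,M,I]
Op 4: C0 read [C0 read from I: others=['C2=M'] -> C0=S, others downsized to S] -> [S,I,S,I]
Op 5: C0 write [C0 write: invalidate ['C2=S'] -> C0=M] -> [M,I,I,I]
Op 6: C2 read [C2 read from I: others=['C0=M'] -> C2=S, others downsized to S] -> [S,I,S,I]
Op 7: C0 read [C0 read: already in S, no change] -> [S,I,S,I]
Op 8: C3 read [C3 read from I: others=['C0=S', 'C2=S'] -> C3=S, others downsized to S] -> [S,I,S,S]

Answer: S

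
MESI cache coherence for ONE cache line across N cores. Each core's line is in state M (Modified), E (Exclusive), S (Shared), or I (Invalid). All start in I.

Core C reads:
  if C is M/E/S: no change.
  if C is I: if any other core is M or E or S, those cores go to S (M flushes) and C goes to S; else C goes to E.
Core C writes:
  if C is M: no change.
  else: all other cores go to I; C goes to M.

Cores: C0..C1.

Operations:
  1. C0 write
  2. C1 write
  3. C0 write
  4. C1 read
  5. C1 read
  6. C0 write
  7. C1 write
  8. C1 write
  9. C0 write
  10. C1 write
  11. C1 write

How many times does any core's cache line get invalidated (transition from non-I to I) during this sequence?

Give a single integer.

Answer: 6

Derivation:
Op 1: C0 write [C0 write: invalidate none -> C0=M] -> [M,I] (invalidations this op: 0; running total: 0)
Op 2: C1 write [C1 write: invalidate ['C0=M'] -> C1=M] -> [I,M] (invalidations this op: 1; running total: 1)
Op 3: C0 write [C0 write: invalidate ['C1=M'] -> C0=M] -> [M,I] (invalidations this op: 1; running total: 2)
Op 4: C1 read [C1 read from I: others=['C0=M'] -> C1=S, others downsized to S] -> [S,S] (invalidations this op: 0; running total: 2)
Op 5: C1 read [C1 read: already in S, no change] -> [S,S] (invalidations this op: 0; running total: 2)
Op 6: C0 write [C0 write: invalidate ['C1=S'] -> C0=M] -> [M,I] (invalidations this op: 1; running total: 3)
Op 7: C1 write [C1 write: invalidate ['C0=M'] -> C1=M] -> [I,M] (invalidations this op: 1; running total: 4)
Op 8: C1 write [C1 write: already M (modified), no change] -> [I,M] (invalidations this op: 0; running total: 4)
Op 9: C0 write [C0 write: invalidate ['C1=M'] -> C0=M] -> [M,I] (invalidations this op: 1; running total: 5)
Op 10: C1 write [C1 write: invalidate ['C0=M'] -> C1=M] -> [I,M] (invalidations this op: 1; running total: 6)
Op 11: C1 write [C1 write: already M (modified), no change] -> [I,M] (invalidations this op: 0; running total: 6)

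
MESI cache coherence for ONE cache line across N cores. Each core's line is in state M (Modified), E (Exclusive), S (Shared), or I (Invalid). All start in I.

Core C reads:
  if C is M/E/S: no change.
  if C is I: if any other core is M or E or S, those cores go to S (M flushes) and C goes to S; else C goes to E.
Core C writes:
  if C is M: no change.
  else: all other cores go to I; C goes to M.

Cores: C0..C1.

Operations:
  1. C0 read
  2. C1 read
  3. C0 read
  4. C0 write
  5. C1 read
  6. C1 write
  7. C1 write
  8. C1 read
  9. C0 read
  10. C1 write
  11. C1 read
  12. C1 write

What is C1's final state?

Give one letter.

Answer: M

Derivation:
Op 1: C0 read [C0 read from I: no other sharers -> C0=E (exclusive)] -> [E,I]
Op 2: C1 read [C1 read from I: others=['C0=E'] -> C1=S, others downsized to S] -> [S,S]
Op 3: C0 read [C0 read: already in S, no change] -> [S,S]
Op 4: C0 write [C0 write: invalidate ['C1=S'] -> C0=M] -> [M,I]
Op 5: C1 read [C1 read from I: others=['C0=M'] -> C1=S, others downsized to S] -> [S,S]
Op 6: C1 write [C1 write: invalidate ['C0=S'] -> C1=M] -> [I,M]
Op 7: C1 write [C1 write: already M (modified), no change] -> [I,M]
Op 8: C1 read [C1 read: already in M, no change] -> [I,M]
Op 9: C0 read [C0 read from I: others=['C1=M'] -> C0=S, others downsized to S] -> [S,S]
Op 10: C1 write [C1 write: invalidate ['C0=S'] -> C1=M] -> [I,M]
Op 11: C1 read [C1 read: already in M, no change] -> [I,M]
Op 12: C1 write [C1 write: already M (modified), no change] -> [I,M]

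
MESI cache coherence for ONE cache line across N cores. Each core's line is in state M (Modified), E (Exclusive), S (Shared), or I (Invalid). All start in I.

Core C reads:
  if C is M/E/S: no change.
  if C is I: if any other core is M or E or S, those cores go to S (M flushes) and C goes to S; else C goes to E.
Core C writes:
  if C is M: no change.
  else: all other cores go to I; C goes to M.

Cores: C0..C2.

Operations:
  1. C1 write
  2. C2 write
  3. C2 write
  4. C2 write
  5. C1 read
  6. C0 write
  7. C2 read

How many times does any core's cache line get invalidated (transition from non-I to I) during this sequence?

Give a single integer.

Op 1: C1 write [C1 write: invalidate none -> C1=M] -> [I,M,I] (invalidations this op: 0; running total: 0)
Op 2: C2 write [C2 write: invalidate ['C1=M'] -> C2=M] -> [I,I,M] (invalidations this op: 1; running total: 1)
Op 3: C2 write [C2 write: already M (modified), no change] -> [I,I,M] (invalidations this op: 0; running total: 1)
Op 4: C2 write [C2 write: already M (modified), no change] -> [I,I,M] (invalidations this op: 0; running total: 1)
Op 5: C1 read [C1 read from I: others=['C2=M'] -> C1=S, others downsized to S] -> [I,S,S] (invalidations this op: 0; running total: 1)
Op 6: C0 write [C0 write: invalidate ['C1=S', 'C2=S'] -> C0=M] -> [M,I,I] (invalidations this op: 2; running total: 3)
Op 7: C2 read [C2 read from I: others=['C0=M'] -> C2=S, others downsized to S] -> [S,I,S] (invalidations this op: 0; running total: 3)

Answer: 3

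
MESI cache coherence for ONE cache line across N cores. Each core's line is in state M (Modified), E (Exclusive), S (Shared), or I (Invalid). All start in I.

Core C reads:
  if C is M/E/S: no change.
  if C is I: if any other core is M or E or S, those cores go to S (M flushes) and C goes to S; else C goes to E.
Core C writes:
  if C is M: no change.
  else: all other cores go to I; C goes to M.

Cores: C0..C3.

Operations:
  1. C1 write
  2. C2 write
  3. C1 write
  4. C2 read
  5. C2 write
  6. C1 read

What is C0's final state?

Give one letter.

Op 1: C1 write [C1 write: invalidate none -> C1=M] -> [I,M,I,I]
Op 2: C2 write [C2 write: invalidate ['C1=M'] -> C2=M] -> [I,I,M,I]
Op 3: C1 write [C1 write: invalidate ['C2=M'] -> C1=M] -> [I,M,I,I]
Op 4: C2 read [C2 read from I: others=['C1=M'] -> C2=S, others downsized to S] -> [I,S,S,I]
Op 5: C2 write [C2 write: invalidate ['C1=S'] -> C2=M] -> [I,I,M,I]
Op 6: C1 read [C1 read from I: others=['C2=M'] -> C1=S, others downsized to S] -> [I,S,S,I]

Answer: I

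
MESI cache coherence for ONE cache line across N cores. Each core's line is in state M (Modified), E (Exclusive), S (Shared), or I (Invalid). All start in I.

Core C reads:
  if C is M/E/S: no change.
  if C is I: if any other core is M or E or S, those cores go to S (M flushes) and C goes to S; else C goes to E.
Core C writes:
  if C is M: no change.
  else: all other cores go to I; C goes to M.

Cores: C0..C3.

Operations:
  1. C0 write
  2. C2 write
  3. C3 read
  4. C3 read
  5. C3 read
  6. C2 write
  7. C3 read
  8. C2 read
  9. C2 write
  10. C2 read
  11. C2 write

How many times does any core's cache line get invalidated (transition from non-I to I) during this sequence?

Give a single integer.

Answer: 3

Derivation:
Op 1: C0 write [C0 write: invalidate none -> C0=M] -> [M,I,I,I] (invalidations this op: 0; running total: 0)
Op 2: C2 write [C2 write: invalidate ['C0=M'] -> C2=M] -> [I,I,M,I] (invalidations this op: 1; running total: 1)
Op 3: C3 read [C3 read from I: others=['C2=M'] -> C3=S, others downsized to S] -> [I,I,S,S] (invalidations this op: 0; running total: 1)
Op 4: C3 read [C3 read: already in S, no change] -> [I,I,S,S] (invalidations this op: 0; running total: 1)
Op 5: C3 read [C3 read: already in S, no change] -> [I,I,S,S] (invalidations this op: 0; running total: 1)
Op 6: C2 write [C2 write: invalidate ['C3=S'] -> C2=M] -> [I,I,M,I] (invalidations this op: 1; running total: 2)
Op 7: C3 read [C3 read from I: others=['C2=M'] -> C3=S, others downsized to S] -> [I,I,S,S] (invalidations this op: 0; running total: 2)
Op 8: C2 read [C2 read: already in S, no change] -> [I,I,S,S] (invalidations this op: 0; running total: 2)
Op 9: C2 write [C2 write: invalidate ['C3=S'] -> C2=M] -> [I,I,M,I] (invalidations this op: 1; running total: 3)
Op 10: C2 read [C2 read: already in M, no change] -> [I,I,M,I] (invalidations this op: 0; running total: 3)
Op 11: C2 write [C2 write: already M (modified), no change] -> [I,I,M,I] (invalidations this op: 0; running total: 3)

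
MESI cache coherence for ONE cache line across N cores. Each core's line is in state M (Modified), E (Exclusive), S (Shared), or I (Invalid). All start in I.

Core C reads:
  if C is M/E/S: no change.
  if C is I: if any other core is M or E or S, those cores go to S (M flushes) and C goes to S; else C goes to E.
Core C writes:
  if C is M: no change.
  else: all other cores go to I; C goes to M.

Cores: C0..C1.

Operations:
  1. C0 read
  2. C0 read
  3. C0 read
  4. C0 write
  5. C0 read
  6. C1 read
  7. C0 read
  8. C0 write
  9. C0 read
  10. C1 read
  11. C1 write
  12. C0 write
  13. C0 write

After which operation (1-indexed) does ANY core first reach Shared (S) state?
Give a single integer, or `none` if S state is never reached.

Answer: 6

Derivation:
Op 1: C0 read [C0 read from I: no other sharers -> C0=E (exclusive)] -> [E,I]
Op 2: C0 read [C0 read: already in E, no change] -> [E,I]
Op 3: C0 read [C0 read: already in E, no change] -> [E,I]
Op 4: C0 write [C0 write: invalidate none -> C0=M] -> [M,I]
Op 5: C0 read [C0 read: already in M, no change] -> [M,I]
Op 6: C1 read [C1 read from I: others=['C0=M'] -> C1=S, others downsized to S] -> [S,S]
  -> First S state at op 6; remaining ops need not be traced.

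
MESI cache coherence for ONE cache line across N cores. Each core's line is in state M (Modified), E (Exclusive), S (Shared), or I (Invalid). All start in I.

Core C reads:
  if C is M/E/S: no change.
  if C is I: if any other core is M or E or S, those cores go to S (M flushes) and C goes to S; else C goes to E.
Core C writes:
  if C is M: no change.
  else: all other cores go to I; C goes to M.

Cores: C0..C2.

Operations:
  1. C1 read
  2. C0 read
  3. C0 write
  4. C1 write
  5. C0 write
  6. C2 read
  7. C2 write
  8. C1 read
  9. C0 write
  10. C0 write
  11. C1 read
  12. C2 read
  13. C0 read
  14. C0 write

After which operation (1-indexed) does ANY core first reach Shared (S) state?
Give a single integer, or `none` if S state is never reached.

Answer: 2

Derivation:
Op 1: C1 read [C1 read from I: no other sharers -> C1=E (exclusive)] -> [I,E,I]
Op 2: C0 read [C0 read from I: others=['C1=E'] -> C0=S, others downsized to S] -> [S,S,I]
  -> First S state at op 2; remaining ops need not be traced.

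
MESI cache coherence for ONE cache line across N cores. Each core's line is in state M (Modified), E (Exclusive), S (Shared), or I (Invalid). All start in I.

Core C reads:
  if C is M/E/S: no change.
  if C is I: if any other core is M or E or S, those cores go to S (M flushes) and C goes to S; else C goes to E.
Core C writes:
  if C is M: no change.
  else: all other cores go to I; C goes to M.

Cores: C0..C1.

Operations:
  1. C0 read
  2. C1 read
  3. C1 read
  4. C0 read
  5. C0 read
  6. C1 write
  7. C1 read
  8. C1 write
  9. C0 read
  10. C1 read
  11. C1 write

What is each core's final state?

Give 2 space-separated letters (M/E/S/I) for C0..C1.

Op 1: C0 read [C0 read from I: no other sharers -> C0=E (exclusive)] -> [E,I]
Op 2: C1 read [C1 read from I: others=['C0=E'] -> C1=S, others downsized to S] -> [S,S]
Op 3: C1 read [C1 read: already in S, no change] -> [S,S]
Op 4: C0 read [C0 read: already in S, no change] -> [S,S]
Op 5: C0 read [C0 read: already in S, no change] -> [S,S]
Op 6: C1 write [C1 write: invalidate ['C0=S'] -> C1=M] -> [I,M]
Op 7: C1 read [C1 read: already in M, no change] -> [I,M]
Op 8: C1 write [C1 write: already M (modified), no change] -> [I,M]
Op 9: C0 read [C0 read from I: others=['C1=M'] -> C0=S, others downsized to S] -> [S,S]
Op 10: C1 read [C1 read: already in S, no change] -> [S,S]
Op 11: C1 write [C1 write: invalidate ['C0=S'] -> C1=M] -> [I,M]

Answer: I M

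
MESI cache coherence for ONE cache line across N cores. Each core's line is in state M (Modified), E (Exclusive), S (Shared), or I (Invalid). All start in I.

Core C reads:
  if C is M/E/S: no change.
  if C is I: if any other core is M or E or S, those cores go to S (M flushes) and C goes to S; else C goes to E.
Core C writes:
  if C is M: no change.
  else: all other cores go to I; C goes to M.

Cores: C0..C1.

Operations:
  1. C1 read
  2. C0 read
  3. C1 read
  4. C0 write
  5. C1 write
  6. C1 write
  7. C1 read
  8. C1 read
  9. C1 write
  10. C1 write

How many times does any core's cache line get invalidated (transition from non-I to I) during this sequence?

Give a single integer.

Op 1: C1 read [C1 read from I: no other sharers -> C1=E (exclusive)] -> [I,E] (invalidations this op: 0; running total: 0)
Op 2: C0 read [C0 read from I: others=['C1=E'] -> C0=S, others downsized to S] -> [S,S] (invalidations this op: 0; running total: 0)
Op 3: C1 read [C1 read: already in S, no change] -> [S,S] (invalidations this op: 0; running total: 0)
Op 4: C0 write [C0 write: invalidate ['C1=S'] -> C0=M] -> [M,I] (invalidations this op: 1; running total: 1)
Op 5: C1 write [C1 write: invalidate ['C0=M'] -> C1=M] -> [I,M] (invalidations this op: 1; running total: 2)
Op 6: C1 write [C1 write: already M (modified), no change] -> [I,M] (invalidations this op: 0; running total: 2)
Op 7: C1 read [C1 read: already in M, no change] -> [I,M] (invalidations this op: 0; running total: 2)
Op 8: C1 read [C1 read: already in M, no change] -> [I,M] (invalidations this op: 0; running total: 2)
Op 9: C1 write [C1 write: already M (modified), no change] -> [I,M] (invalidations this op: 0; running total: 2)
Op 10: C1 write [C1 write: already M (modified), no change] -> [I,M] (invalidations this op: 0; running total: 2)

Answer: 2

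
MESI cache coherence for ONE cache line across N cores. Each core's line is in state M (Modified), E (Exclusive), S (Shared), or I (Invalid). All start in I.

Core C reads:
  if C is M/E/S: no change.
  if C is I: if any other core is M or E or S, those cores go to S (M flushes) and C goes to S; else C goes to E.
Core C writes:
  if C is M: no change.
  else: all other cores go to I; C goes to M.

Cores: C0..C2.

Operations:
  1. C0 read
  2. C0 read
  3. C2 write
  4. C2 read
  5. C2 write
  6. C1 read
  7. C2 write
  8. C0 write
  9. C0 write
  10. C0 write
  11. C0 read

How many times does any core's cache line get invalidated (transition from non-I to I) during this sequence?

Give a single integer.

Op 1: C0 read [C0 read from I: no other sharers -> C0=E (exclusive)] -> [E,I,I] (invalidations this op: 0; running total: 0)
Op 2: C0 read [C0 read: already in E, no change] -> [E,I,I] (invalidations this op: 0; running total: 0)
Op 3: C2 write [C2 write: invalidate ['C0=E'] -> C2=M] -> [I,I,M] (invalidations this op: 1; running total: 1)
Op 4: C2 read [C2 read: already in M, no change] -> [I,I,M] (invalidations this op: 0; running total: 1)
Op 5: C2 write [C2 write: already M (modified), no change] -> [I,I,M] (invalidations this op: 0; running total: 1)
Op 6: C1 read [C1 read from I: others=['C2=M'] -> C1=S, others downsized to S] -> [I,S,S] (invalidations this op: 0; running total: 1)
Op 7: C2 write [C2 write: invalidate ['C1=S'] -> C2=M] -> [I,I,M] (invalidations this op: 1; running total: 2)
Op 8: C0 write [C0 write: invalidate ['C2=M'] -> C0=M] -> [M,I,I] (invalidations this op: 1; running total: 3)
Op 9: C0 write [C0 write: already M (modified), no change] -> [M,I,I] (invalidations this op: 0; running total: 3)
Op 10: C0 write [C0 write: already M (modified), no change] -> [M,I,I] (invalidations this op: 0; running total: 3)
Op 11: C0 read [C0 read: already in M, no change] -> [M,I,I] (invalidations this op: 0; running total: 3)

Answer: 3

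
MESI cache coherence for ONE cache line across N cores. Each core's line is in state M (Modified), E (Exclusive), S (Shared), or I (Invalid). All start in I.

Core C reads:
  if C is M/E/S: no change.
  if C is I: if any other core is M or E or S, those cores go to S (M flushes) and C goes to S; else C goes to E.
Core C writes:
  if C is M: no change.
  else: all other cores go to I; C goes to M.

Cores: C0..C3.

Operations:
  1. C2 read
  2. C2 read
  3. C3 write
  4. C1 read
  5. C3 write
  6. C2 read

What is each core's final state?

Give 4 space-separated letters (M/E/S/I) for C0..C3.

Op 1: C2 read [C2 read from I: no other sharers -> C2=E (exclusive)] -> [I,I,E,I]
Op 2: C2 read [C2 read: already in E, no change] -> [I,I,E,I]
Op 3: C3 write [C3 write: invalidate ['C2=E'] -> C3=M] -> [I,I,I,M]
Op 4: C1 read [C1 read from I: others=['C3=M'] -> C1=S, others downsized to S] -> [I,S,I,S]
Op 5: C3 write [C3 write: invalidate ['C1=S'] -> C3=M] -> [I,I,I,M]
Op 6: C2 read [C2 read from I: others=['C3=M'] -> C2=S, others downsized to S] -> [I,I,S,S]

Answer: I I S S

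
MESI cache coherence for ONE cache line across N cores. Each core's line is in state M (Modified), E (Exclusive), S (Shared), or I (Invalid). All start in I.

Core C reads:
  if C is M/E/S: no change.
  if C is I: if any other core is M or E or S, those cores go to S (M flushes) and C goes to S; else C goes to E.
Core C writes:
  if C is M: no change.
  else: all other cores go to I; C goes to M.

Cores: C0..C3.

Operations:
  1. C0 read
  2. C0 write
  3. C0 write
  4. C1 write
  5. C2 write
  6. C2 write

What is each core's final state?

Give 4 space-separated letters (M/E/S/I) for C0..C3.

Op 1: C0 read [C0 read from I: no other sharers -> C0=E (exclusive)] -> [E,I,I,I]
Op 2: C0 write [C0 write: invalidate none -> C0=M] -> [M,I,I,I]
Op 3: C0 write [C0 write: already M (modified), no change] -> [M,I,I,I]
Op 4: C1 write [C1 write: invalidate ['C0=M'] -> C1=M] -> [I,M,I,I]
Op 5: C2 write [C2 write: invalidate ['C1=M'] -> C2=M] -> [I,I,M,I]
Op 6: C2 write [C2 write: already M (modified), no change] -> [I,I,M,I]

Answer: I I M I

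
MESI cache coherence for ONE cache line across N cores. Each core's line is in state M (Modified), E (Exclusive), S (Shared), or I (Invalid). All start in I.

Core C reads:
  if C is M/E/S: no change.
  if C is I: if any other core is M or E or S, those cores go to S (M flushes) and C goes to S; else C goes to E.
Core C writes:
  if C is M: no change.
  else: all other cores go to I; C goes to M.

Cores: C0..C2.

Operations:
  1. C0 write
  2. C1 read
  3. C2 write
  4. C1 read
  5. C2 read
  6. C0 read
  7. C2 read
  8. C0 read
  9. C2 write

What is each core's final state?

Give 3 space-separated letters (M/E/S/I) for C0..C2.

Op 1: C0 write [C0 write: invalidate none -> C0=M] -> [M,I,I]
Op 2: C1 read [C1 read from I: others=['C0=M'] -> C1=S, others downsized to S] -> [S,S,I]
Op 3: C2 write [C2 write: invalidate ['C0=S', 'C1=S'] -> C2=M] -> [I,I,M]
Op 4: C1 read [C1 read from I: others=['C2=M'] -> C1=S, others downsized to S] -> [I,S,S]
Op 5: C2 read [C2 read: already in S, no change] -> [I,S,S]
Op 6: C0 read [C0 read from I: others=['C1=S', 'C2=S'] -> C0=S, others downsized to S] -> [S,S,S]
Op 7: C2 read [C2 read: already in S, no change] -> [S,S,S]
Op 8: C0 read [C0 read: already in S, no change] -> [S,S,S]
Op 9: C2 write [C2 write: invalidate ['C0=S', 'C1=S'] -> C2=M] -> [I,I,M]

Answer: I I M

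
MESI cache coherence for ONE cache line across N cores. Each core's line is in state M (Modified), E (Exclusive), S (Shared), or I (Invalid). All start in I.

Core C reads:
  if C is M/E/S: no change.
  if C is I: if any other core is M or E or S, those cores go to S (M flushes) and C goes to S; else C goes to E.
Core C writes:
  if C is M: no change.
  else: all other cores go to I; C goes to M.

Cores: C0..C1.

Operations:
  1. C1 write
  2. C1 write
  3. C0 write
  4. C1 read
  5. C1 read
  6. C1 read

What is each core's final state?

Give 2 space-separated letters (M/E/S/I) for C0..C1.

Answer: S S

Derivation:
Op 1: C1 write [C1 write: invalidate none -> C1=M] -> [I,M]
Op 2: C1 write [C1 write: already M (modified), no change] -> [I,M]
Op 3: C0 write [C0 write: invalidate ['C1=M'] -> C0=M] -> [M,I]
Op 4: C1 read [C1 read from I: others=['C0=M'] -> C1=S, others downsized to S] -> [S,S]
Op 5: C1 read [C1 read: already in S, no change] -> [S,S]
Op 6: C1 read [C1 read: already in S, no change] -> [S,S]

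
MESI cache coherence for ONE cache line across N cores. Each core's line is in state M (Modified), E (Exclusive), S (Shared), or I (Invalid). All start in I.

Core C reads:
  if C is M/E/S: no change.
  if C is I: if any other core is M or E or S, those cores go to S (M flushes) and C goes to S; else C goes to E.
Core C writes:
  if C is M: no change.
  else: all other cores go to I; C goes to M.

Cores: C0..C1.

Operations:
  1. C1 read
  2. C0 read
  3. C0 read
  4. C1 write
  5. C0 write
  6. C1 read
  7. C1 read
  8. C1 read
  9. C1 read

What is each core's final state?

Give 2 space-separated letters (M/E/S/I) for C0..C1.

Op 1: C1 read [C1 read from I: no other sharers -> C1=E (exclusive)] -> [I,E]
Op 2: C0 read [C0 read from I: others=['C1=E'] -> C0=S, others downsized to S] -> [S,S]
Op 3: C0 read [C0 read: already in S, no change] -> [S,S]
Op 4: C1 write [C1 write: invalidate ['C0=S'] -> C1=M] -> [I,M]
Op 5: C0 write [C0 write: invalidate ['C1=M'] -> C0=M] -> [M,I]
Op 6: C1 read [C1 read from I: others=['C0=M'] -> C1=S, others downsized to S] -> [S,S]
Op 7: C1 read [C1 read: already in S, no change] -> [S,S]
Op 8: C1 read [C1 read: already in S, no change] -> [S,S]
Op 9: C1 read [C1 read: already in S, no change] -> [S,S]

Answer: S S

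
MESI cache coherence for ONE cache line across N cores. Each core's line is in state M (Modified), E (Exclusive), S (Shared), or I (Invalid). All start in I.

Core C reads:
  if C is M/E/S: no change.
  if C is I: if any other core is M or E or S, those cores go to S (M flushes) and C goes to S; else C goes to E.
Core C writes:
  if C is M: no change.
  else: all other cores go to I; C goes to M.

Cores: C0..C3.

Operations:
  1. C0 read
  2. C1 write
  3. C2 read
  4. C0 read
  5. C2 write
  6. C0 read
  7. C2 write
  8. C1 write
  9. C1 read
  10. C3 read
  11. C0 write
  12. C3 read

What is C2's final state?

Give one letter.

Op 1: C0 read [C0 read from I: no other sharers -> C0=E (exclusive)] -> [E,I,I,I]
Op 2: C1 write [C1 write: invalidate ['C0=E'] -> C1=M] -> [I,M,I,I]
Op 3: C2 read [C2 read from I: others=['C1=M'] -> C2=S, others downsized to S] -> [I,S,S,I]
Op 4: C0 read [C0 read from I: others=['C1=S', 'C2=S'] -> C0=S, others downsized to S] -> [S,S,S,I]
Op 5: C2 write [C2 write: invalidate ['C0=S', 'C1=S'] -> C2=M] -> [I,I,M,I]
Op 6: C0 read [C0 read from I: others=['C2=M'] -> C0=S, others downsized to S] -> [S,I,S,I]
Op 7: C2 write [C2 write: invalidate ['C0=S'] -> C2=M] -> [I,I,M,I]
Op 8: C1 write [C1 write: invalidate ['C2=M'] -> C1=M] -> [I,M,I,I]
Op 9: C1 read [C1 read: already in M, no change] -> [I,M,I,I]
Op 10: C3 read [C3 read from I: others=['C1=M'] -> C3=S, others downsized to S] -> [I,S,I,S]
Op 11: C0 write [C0 write: invalidate ['C1=S', 'C3=S'] -> C0=M] -> [M,I,I,I]
Op 12: C3 read [C3 read from I: others=['C0=M'] -> C3=S, others downsized to S] -> [S,I,I,S]

Answer: I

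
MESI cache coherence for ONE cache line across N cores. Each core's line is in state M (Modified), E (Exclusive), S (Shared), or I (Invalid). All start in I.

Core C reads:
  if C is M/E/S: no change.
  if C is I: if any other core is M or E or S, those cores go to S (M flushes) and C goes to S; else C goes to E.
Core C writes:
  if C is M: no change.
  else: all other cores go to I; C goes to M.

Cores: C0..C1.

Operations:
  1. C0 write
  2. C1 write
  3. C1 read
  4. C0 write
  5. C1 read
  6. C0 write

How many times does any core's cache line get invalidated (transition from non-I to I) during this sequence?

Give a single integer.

Answer: 3

Derivation:
Op 1: C0 write [C0 write: invalidate none -> C0=M] -> [M,I] (invalidations this op: 0; running total: 0)
Op 2: C1 write [C1 write: invalidate ['C0=M'] -> C1=M] -> [I,M] (invalidations this op: 1; running total: 1)
Op 3: C1 read [C1 read: already in M, no change] -> [I,M] (invalidations this op: 0; running total: 1)
Op 4: C0 write [C0 write: invalidate ['C1=M'] -> C0=M] -> [M,I] (invalidations this op: 1; running total: 2)
Op 5: C1 read [C1 read from I: others=['C0=M'] -> C1=S, others downsized to S] -> [S,S] (invalidations this op: 0; running total: 2)
Op 6: C0 write [C0 write: invalidate ['C1=S'] -> C0=M] -> [M,I] (invalidations this op: 1; running total: 3)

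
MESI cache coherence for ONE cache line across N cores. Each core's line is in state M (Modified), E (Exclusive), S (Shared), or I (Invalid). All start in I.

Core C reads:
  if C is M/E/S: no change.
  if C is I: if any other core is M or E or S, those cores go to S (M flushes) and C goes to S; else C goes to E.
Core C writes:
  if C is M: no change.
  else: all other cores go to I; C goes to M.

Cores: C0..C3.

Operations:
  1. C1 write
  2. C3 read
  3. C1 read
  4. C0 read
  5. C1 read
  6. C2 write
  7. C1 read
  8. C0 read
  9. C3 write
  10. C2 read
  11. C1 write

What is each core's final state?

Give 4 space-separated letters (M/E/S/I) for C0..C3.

Op 1: C1 write [C1 write: invalidate none -> C1=M] -> [I,M,I,I]
Op 2: C3 read [C3 read from I: others=['C1=M'] -> C3=S, others downsized to S] -> [I,S,I,S]
Op 3: C1 read [C1 read: already in S, no change] -> [I,S,I,S]
Op 4: C0 read [C0 read from I: others=['C1=S', 'C3=S'] -> C0=S, others downsized to S] -> [S,S,I,S]
Op 5: C1 read [C1 read: already in S, no change] -> [S,S,I,S]
Op 6: C2 write [C2 write: invalidate ['C0=S', 'C1=S', 'C3=S'] -> C2=M] -> [I,I,M,I]
Op 7: C1 read [C1 read from I: others=['C2=M'] -> C1=S, others downsized to S] -> [I,S,S,I]
Op 8: C0 read [C0 read from I: others=['C1=S', 'C2=S'] -> C0=S, others downsized to S] -> [S,S,S,I]
Op 9: C3 write [C3 write: invalidate ['C0=S', 'C1=S', 'C2=S'] -> C3=M] -> [I,I,I,M]
Op 10: C2 read [C2 read from I: others=['C3=M'] -> C2=S, others downsized to S] -> [I,I,S,S]
Op 11: C1 write [C1 write: invalidate ['C2=S', 'C3=S'] -> C1=M] -> [I,M,I,I]

Answer: I M I I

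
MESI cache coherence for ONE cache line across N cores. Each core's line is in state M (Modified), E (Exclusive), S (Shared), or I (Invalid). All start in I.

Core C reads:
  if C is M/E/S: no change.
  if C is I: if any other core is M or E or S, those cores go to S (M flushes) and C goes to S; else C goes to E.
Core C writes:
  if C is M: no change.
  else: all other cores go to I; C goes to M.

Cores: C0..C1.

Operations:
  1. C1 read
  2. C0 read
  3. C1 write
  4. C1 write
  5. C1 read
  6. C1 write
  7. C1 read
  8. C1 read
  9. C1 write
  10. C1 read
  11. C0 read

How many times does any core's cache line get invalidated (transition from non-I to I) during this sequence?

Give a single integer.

Answer: 1

Derivation:
Op 1: C1 read [C1 read from I: no other sharers -> C1=E (exclusive)] -> [I,E] (invalidations this op: 0; running total: 0)
Op 2: C0 read [C0 read from I: others=['C1=E'] -> C0=S, others downsized to S] -> [S,S] (invalidations this op: 0; running total: 0)
Op 3: C1 write [C1 write: invalidate ['C0=S'] -> C1=M] -> [I,M] (invalidations this op: 1; running total: 1)
Op 4: C1 write [C1 write: already M (modified), no change] -> [I,M] (invalidations this op: 0; running total: 1)
Op 5: C1 read [C1 read: already in M, no change] -> [I,M] (invalidations this op: 0; running total: 1)
Op 6: C1 write [C1 write: already M (modified), no change] -> [I,M] (invalidations this op: 0; running total: 1)
Op 7: C1 read [C1 read: already in M, no change] -> [I,M] (invalidations this op: 0; running total: 1)
Op 8: C1 read [C1 read: already in M, no change] -> [I,M] (invalidations this op: 0; running total: 1)
Op 9: C1 write [C1 write: already M (modified), no change] -> [I,M] (invalidations this op: 0; running total: 1)
Op 10: C1 read [C1 read: already in M, no change] -> [I,M] (invalidations this op: 0; running total: 1)
Op 11: C0 read [C0 read from I: others=['C1=M'] -> C0=S, others downsized to S] -> [S,S] (invalidations this op: 0; running total: 1)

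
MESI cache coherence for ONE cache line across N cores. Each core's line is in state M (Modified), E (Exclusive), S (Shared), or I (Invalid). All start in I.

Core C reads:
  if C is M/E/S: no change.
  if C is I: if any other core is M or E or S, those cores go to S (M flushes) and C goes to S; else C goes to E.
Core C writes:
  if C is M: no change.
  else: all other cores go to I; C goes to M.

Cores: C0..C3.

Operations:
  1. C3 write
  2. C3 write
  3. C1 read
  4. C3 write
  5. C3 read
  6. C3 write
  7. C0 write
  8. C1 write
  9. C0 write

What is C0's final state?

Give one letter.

Op 1: C3 write [C3 write: invalidate none -> C3=M] -> [I,I,I,M]
Op 2: C3 write [C3 write: already M (modified), no change] -> [I,I,I,M]
Op 3: C1 read [C1 read from I: others=['C3=M'] -> C1=S, others downsized to S] -> [I,S,I,S]
Op 4: C3 write [C3 write: invalidate ['C1=S'] -> C3=M] -> [I,I,I,M]
Op 5: C3 read [C3 read: already in M, no change] -> [I,I,I,M]
Op 6: C3 write [C3 write: already M (modified), no change] -> [I,I,I,M]
Op 7: C0 write [C0 write: invalidate ['C3=M'] -> C0=M] -> [M,I,I,I]
Op 8: C1 write [C1 write: invalidate ['C0=M'] -> C1=M] -> [I,M,I,I]
Op 9: C0 write [C0 write: invalidate ['C1=M'] -> C0=M] -> [M,I,I,I]

Answer: M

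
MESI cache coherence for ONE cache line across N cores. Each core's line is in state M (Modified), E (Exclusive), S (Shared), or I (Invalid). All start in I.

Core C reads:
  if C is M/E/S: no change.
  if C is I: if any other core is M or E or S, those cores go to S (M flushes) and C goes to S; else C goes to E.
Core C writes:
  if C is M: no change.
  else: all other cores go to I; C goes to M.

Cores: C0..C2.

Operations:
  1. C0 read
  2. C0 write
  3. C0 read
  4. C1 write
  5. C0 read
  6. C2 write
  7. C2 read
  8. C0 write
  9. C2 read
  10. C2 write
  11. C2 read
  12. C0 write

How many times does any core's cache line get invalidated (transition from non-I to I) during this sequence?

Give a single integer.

Answer: 6

Derivation:
Op 1: C0 read [C0 read from I: no other sharers -> C0=E (exclusive)] -> [E,I,I] (invalidations this op: 0; running total: 0)
Op 2: C0 write [C0 write: invalidate none -> C0=M] -> [M,I,I] (invalidations this op: 0; running total: 0)
Op 3: C0 read [C0 read: already in M, no change] -> [M,I,I] (invalidations this op: 0; running total: 0)
Op 4: C1 write [C1 write: invalidate ['C0=M'] -> C1=M] -> [I,M,I] (invalidations this op: 1; running total: 1)
Op 5: C0 read [C0 read from I: others=['C1=M'] -> C0=S, others downsized to S] -> [S,S,I] (invalidations this op: 0; running total: 1)
Op 6: C2 write [C2 write: invalidate ['C0=S', 'C1=S'] -> C2=M] -> [I,I,M] (invalidations this op: 2; running total: 3)
Op 7: C2 read [C2 read: already in M, no change] -> [I,I,M] (invalidations this op: 0; running total: 3)
Op 8: C0 write [C0 write: invalidate ['C2=M'] -> C0=M] -> [M,I,I] (invalidations this op: 1; running total: 4)
Op 9: C2 read [C2 read from I: others=['C0=M'] -> C2=S, others downsized to S] -> [S,I,S] (invalidations this op: 0; running total: 4)
Op 10: C2 write [C2 write: invalidate ['C0=S'] -> C2=M] -> [I,I,M] (invalidations this op: 1; running total: 5)
Op 11: C2 read [C2 read: already in M, no change] -> [I,I,M] (invalidations this op: 0; running total: 5)
Op 12: C0 write [C0 write: invalidate ['C2=M'] -> C0=M] -> [M,I,I] (invalidations this op: 1; running total: 6)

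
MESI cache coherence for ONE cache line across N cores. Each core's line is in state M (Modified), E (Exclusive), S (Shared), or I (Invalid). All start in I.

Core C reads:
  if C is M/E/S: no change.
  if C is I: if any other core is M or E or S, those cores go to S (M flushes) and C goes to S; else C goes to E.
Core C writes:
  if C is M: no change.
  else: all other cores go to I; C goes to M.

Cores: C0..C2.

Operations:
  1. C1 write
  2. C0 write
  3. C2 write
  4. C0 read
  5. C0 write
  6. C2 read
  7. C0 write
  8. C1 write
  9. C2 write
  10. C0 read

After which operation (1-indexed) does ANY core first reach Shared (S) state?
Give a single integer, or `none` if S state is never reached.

Op 1: C1 write [C1 write: invalidate none -> C1=M] -> [I,M,I]
Op 2: C0 write [C0 write: invalidate ['C1=M'] -> C0=M] -> [M,I,I]
Op 3: C2 write [C2 write: invalidate ['C0=M'] -> C2=M] -> [I,I,M]
Op 4: C0 read [C0 read from I: others=['C2=M'] -> C0=S, others downsized to S] -> [S,I,S]
  -> First S state at op 4; remaining ops need not be traced.

Answer: 4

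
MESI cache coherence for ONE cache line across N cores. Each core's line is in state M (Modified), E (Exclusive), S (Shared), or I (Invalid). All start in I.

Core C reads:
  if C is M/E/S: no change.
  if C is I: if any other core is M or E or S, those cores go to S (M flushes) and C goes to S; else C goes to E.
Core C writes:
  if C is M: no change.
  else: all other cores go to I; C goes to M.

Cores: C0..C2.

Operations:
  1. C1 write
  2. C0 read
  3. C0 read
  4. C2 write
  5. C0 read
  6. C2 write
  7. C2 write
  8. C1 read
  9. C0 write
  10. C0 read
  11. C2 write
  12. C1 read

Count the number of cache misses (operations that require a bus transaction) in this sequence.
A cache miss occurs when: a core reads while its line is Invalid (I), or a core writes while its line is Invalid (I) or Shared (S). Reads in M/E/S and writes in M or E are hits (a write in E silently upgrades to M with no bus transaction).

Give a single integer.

Answer: 9

Derivation:
Op 1: C1 write [C1 write: invalidate none -> C1=M] -> [I,M,I] [MISS #1: write from I]
Op 2: C0 read [C0 read from I: others=['C1=M'] -> C0=S, others downsized to S] -> [S,S,I] [MISS #2: read from I]
Op 3: C0 read [C0 read: already in S, no change] -> [S,S,I] [hit: read from S]
Op 4: C2 write [C2 write: invalidate ['C0=S', 'C1=S'] -> C2=M] -> [I,I,M] [MISS #3: write from I]
Op 5: C0 read [C0 read from I: others=['C2=M'] -> C0=S, others downsized to S] -> [S,I,S] [MISS #4: read from I]
Op 6: C2 write [C2 write: invalidate ['C0=S'] -> C2=M] -> [I,I,M] [MISS #5: write from S]
Op 7: C2 write [C2 write: already M (modified), no change] -> [I,I,M] [hit: write from M]
Op 8: C1 read [C1 read from I: others=['C2=M'] -> C1=S, others downsized to S] -> [I,S,S] [MISS #6: read from I]
Op 9: C0 write [C0 write: invalidate ['C1=S', 'C2=S'] -> C0=M] -> [M,I,I] [MISS #7: write from I]
Op 10: C0 read [C0 read: already in M, no change] -> [M,I,I] [hit: read from M]
Op 11: C2 write [C2 write: invalidate ['C0=M'] -> C2=M] -> [I,I,M] [MISS #8: write from I]
Op 12: C1 read [C1 read from I: others=['C2=M'] -> C1=S, others downsized to S] -> [I,S,S] [MISS #9: read from I]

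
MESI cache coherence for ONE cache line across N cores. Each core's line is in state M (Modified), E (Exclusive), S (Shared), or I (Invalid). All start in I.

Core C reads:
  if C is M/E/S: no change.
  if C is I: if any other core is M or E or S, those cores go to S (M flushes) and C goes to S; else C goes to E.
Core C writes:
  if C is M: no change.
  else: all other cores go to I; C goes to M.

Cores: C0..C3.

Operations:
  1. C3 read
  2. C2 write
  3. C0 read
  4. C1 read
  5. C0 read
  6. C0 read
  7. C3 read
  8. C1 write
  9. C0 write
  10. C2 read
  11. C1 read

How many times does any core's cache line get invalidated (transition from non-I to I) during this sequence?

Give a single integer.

Op 1: C3 read [C3 read from I: no other sharers -> C3=E (exclusive)] -> [I,I,I,E] (invalidations this op: 0; running total: 0)
Op 2: C2 write [C2 write: invalidate ['C3=E'] -> C2=M] -> [I,I,M,I] (invalidations this op: 1; running total: 1)
Op 3: C0 read [C0 read from I: others=['C2=M'] -> C0=S, others downsized to S] -> [S,I,S,I] (invalidations this op: 0; running total: 1)
Op 4: C1 read [C1 read from I: others=['C0=S', 'C2=S'] -> C1=S, others downsized to S] -> [S,S,S,I] (invalidations this op: 0; running total: 1)
Op 5: C0 read [C0 read: already in S, no change] -> [S,S,S,I] (invalidations this op: 0; running total: 1)
Op 6: C0 read [C0 read: already in S, no change] -> [S,S,S,I] (invalidations this op: 0; running total: 1)
Op 7: C3 read [C3 read from I: others=['C0=S', 'C1=S', 'C2=S'] -> C3=S, others downsized to S] -> [S,S,S,S] (invalidations this op: 0; running total: 1)
Op 8: C1 write [C1 write: invalidate ['C0=S', 'C2=S', 'C3=S'] -> C1=M] -> [I,M,I,I] (invalidations this op: 3; running total: 4)
Op 9: C0 write [C0 write: invalidate ['C1=M'] -> C0=M] -> [M,I,I,I] (invalidations this op: 1; running total: 5)
Op 10: C2 read [C2 read from I: others=['C0=M'] -> C2=S, others downsized to S] -> [S,I,S,I] (invalidations this op: 0; running total: 5)
Op 11: C1 read [C1 read from I: others=['C0=S', 'C2=S'] -> C1=S, others downsized to S] -> [S,S,S,I] (invalidations this op: 0; running total: 5)

Answer: 5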